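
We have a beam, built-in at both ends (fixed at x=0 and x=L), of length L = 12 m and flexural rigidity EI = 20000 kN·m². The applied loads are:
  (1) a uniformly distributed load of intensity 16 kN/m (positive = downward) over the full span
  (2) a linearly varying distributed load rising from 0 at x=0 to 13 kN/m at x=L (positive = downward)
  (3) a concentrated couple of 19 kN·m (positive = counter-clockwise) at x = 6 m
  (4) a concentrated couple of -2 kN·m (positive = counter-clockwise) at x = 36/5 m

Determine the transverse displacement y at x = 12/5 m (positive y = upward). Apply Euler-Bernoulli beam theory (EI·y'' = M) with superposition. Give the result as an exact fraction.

y(12/5) = -3807261/156250000 m

Load 1 — uniform load w=16 kN/m over full span:
  y_1 = -wx²(L-x)²/(24EI) = -16·(12/5)²·(12-(12/5))²/(24·20000) = -6912/390625 m
Load 2 — triangular load w₀=13 kN/m (0→w₀ over full span):
  y_2 = -w₀x²(L-x)²(x+2L)/(120LEI) = -13·(12/5)²·(12-(12/5))²·((12/5)+2·12)/(120·12·20000) = -61776/9765625 m
Load 3 — applied couple M₀=19 kN·m at a=6 m (b=L-a=6):
  y_3 = (R_Ax³/6 - M_Ax²/2)/EI  [x≤a] with R_A=19/8, M_A=19/4 = ((19/8)·(12/5)³/6 - (19/4)·(12/5)²/2)/20000 = -513/1250000 m
Load 4 — applied couple M₀=-2 kN·m at a=36/5 m (b=L-a=24/5):
  y_4 = (R_Ax³/6 - M_Ax²/2)/EI  [x≤a] with R_A=-6/25, M_A=-16/25 = ((-6/25)·(12/5)³/6 - (-16/25)·(12/5)²/2)/20000 = 126/1953125 m
Superposition: y = Σ y_i = -3807261/156250000 m ≈ -0.024366 m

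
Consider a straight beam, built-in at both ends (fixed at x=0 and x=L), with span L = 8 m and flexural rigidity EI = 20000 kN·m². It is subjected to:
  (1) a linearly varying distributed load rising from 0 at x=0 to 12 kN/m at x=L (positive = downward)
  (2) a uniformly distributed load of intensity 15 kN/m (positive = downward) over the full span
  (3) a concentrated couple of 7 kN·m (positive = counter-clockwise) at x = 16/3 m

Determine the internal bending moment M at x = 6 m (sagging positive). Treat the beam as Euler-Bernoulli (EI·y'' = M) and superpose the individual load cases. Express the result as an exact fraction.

Load 1 — triangular load w₀=12 kN/m (0→w₀ over full span):
  M_1 = 3w₀Lx/20 - w₀L²/30 - w₀x³/(6L) = 3·12·8·6/20 - 12·8²/30 - 12·6³/(6·8) = 34/5 kN·m
Load 2 — uniform load w=15 kN/m over full span:
  M_2 = wLx/2 - wL²/12 - wx²/2 = 15·8·6/2 - 15·8²/12 - 15·6²/2 = 10 kN·m
Load 3 — applied couple M₀=7 kN·m at a=16/3 m (b=L-a=8/3):
  M_3 = R_Ax - M_A - M₀  [x>a] with R_A=7/6, M_A=7/3 = (7/6)·6 - (7/3) - 7 = -7/3 kN·m
Superposition: M = Σ M_i = 217/15 kN·m ≈ 14.466667 kN·m

M(6) = 217/15 kN·m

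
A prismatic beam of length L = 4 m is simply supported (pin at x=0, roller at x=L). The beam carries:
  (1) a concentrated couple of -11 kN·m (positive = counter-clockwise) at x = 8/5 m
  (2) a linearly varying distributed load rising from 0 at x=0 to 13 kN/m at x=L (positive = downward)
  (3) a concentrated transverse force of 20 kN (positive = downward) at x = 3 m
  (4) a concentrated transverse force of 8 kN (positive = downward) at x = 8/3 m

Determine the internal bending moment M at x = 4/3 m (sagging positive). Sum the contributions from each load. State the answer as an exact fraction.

M(4/3) = 1363/81 kN·m

Load 1 — applied couple M₀=-11 kN·m at a=8/5 m (b=L-a=12/5):
  M_1 = M₀x/L  [x≤a] = (-11)·(4/3)/4 = -11/3 kN·m
Load 2 — triangular load w₀=13 kN/m (0→w₀ over full span):
  M_2 = w₀Lx/6 - w₀x³/(6L) = 13·4·(4/3)/6 - 13·(4/3)³/(6·4) = 832/81 kN·m
Load 3 — point force P=20 kN at a=3 m (b=L-a=1):
  M_3 = Pbx/L  [x≤a] = 20·1·(4/3)/4 = 20/3 kN·m
Load 4 — point force P=8 kN at a=8/3 m (b=L-a=4/3):
  M_4 = Pbx/L  [x≤a] = 8·(4/3)·(4/3)/4 = 32/9 kN·m
Superposition: M = Σ M_i = 1363/81 kN·m ≈ 16.827160 kN·m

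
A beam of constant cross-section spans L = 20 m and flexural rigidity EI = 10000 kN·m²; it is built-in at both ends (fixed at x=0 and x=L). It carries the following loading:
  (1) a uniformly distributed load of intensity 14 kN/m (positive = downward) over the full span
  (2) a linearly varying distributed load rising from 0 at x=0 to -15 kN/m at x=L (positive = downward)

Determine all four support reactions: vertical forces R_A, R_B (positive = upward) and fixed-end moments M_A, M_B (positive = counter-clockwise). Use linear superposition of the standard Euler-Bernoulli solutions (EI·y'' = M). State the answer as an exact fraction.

R_A = 95 kN, M_A = 800/3 kN·m, R_B = 35 kN, M_B = -500/3 kN·m

Load 1 — uniform load w=14 kN/m over full span:
  R_A = wL/2 = 14·20/2 = 140 kN
  M_A = wL²/12 = 14·20²/12 = 1400/3 kN·m
  R_B = wL/2 = 14·20/2 = 140 kN
  M_B = -wL²/12 = -14·20²/12 = -1400/3 kN·m
Load 2 — triangular load w₀=-15 kN/m (0→w₀ over full span):
  R_A = 3w₀L/20 = 3·(-15)·20/20 = -45 kN
  M_A = w₀L²/30 = (-15)·20²/30 = -200 kN·m
  R_B = 7w₀L/20 = 7·(-15)·20/20 = -105 kN
  M_B = -w₀L²/20 = -(-15)·20²/20 = 300 kN·m
Superposition: R_A = 95 kN, M_A = 800/3 kN·m, R_B = 35 kN, M_B = -500/3 kN·m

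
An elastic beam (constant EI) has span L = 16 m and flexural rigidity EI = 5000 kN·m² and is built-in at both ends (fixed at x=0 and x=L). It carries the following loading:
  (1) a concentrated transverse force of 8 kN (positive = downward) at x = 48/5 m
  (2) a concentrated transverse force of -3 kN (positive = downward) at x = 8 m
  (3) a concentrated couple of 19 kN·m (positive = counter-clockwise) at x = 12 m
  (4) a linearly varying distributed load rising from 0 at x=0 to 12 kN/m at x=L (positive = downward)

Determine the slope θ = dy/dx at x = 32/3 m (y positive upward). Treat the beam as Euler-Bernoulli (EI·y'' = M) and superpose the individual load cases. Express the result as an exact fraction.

θ(32/3) = 851341/25312500 rad

Load 1 — point force P=8 kN at a=48/5 m (b=L-a=32/5):
  θ_1 = Pa²(L-x)(2bL-(3b+a)(L-x))/(2L³EI)  [x>a] = 8·(48/5)²·(16-(32/3))·(2·(32/5)·16-(3·(32/5)+(48/5))·(16-(32/3)))/(2·16³·5000) = 384/78125 rad
Load 2 — point force P=-3 kN at a=8 m (b=L-a=8):
  θ_2 = Pa²(L-x)(2bL-(3b+a)(L-x))/(2L³EI)  [x>a] = (-3)·8²·(16-(32/3))·(2·8·16-(3·8+8)·(16-(32/3)))/(2·16³·5000) = -4/1875 rad
Load 3 — applied couple M₀=19 kN·m at a=12 m (b=L-a=4):
  θ_3 = (R_Ax²/2 - M_Ax)/EI  [x≤a] with R_A=171/128, M_A=95/16 = ((171/128)·(32/3)²/2 - (95/16)·(32/3))/5000 = 19/7500 rad
Load 4 — triangular load w₀=12 kN/m (0→w₀ over full span):
  θ_4 = -w₀(2x(L-x)(L-2x)(x+2L)+x²(L-x)²)/(120LEI) = -12·(2·(32/3)·(16-(32/3))·(16-2·(32/3))·((32/3)+2·16)+(32/3)²·(16-(32/3))²)/(120·16·5000) = 7168/253125 rad
Superposition: θ = Σ θ_i = 851341/25312500 rad ≈ 0.033633 rad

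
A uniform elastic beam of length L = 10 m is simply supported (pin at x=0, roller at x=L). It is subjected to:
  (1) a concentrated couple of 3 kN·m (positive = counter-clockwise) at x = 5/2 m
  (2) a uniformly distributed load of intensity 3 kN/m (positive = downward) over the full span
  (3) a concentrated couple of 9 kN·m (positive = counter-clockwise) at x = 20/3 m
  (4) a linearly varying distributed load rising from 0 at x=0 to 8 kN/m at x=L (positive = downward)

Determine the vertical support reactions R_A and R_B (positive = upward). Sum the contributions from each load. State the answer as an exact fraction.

R_A = 443/15 kN, R_B = 607/15 kN

Load 1 — applied couple M₀=3 kN·m at a=5/2 m (b=L-a=15/2):
  R_A = M₀/L = 3/10 kN
  R_B = -M₀/L = -3/10 kN
Load 2 — uniform load w=3 kN/m over full span:
  R_A = wL/2 = 3·10/2 = 15 kN
  R_B = wL/2 = 3·10/2 = 15 kN
Load 3 — applied couple M₀=9 kN·m at a=20/3 m (b=L-a=10/3):
  R_A = M₀/L = 9/10 kN
  R_B = -M₀/L = -9/10 kN
Load 4 — triangular load w₀=8 kN/m (0→w₀ over full span):
  R_A = w₀L/6 = 8·10/6 = 40/3 kN
  R_B = w₀L/3 = 8·10/3 = 80/3 kN
Superposition: R_A = 443/15 kN, R_B = 607/15 kN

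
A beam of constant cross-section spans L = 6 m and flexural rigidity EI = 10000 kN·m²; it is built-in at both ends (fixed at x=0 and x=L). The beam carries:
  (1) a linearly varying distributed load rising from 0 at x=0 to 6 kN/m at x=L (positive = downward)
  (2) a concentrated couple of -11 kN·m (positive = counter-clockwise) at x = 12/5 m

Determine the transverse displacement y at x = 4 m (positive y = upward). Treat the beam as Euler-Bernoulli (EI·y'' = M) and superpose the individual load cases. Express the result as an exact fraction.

y(4) = -113/93750 m

Load 1 — triangular load w₀=6 kN/m (0→w₀ over full span):
  y_1 = -w₀x²(L-x)²(x+2L)/(120LEI) = -6·4²·(6-4)²·(4+2·6)/(120·6·10000) = -8/9375 m
Load 2 — applied couple M₀=-11 kN·m at a=12/5 m (b=L-a=18/5):
  y_2 = (R_Ax³/6 - M_Ax²/2 - M₀(x-a)²/2)/EI  [x>a] with R_A=-66/25, M_A=-33/25 = ((-66/25)·4³/6 - (-33/25)·4²/2 - (-11)·(4-(12/5))²/2)/10000 = -11/31250 m
Superposition: y = Σ y_i = -113/93750 m ≈ -0.001205 m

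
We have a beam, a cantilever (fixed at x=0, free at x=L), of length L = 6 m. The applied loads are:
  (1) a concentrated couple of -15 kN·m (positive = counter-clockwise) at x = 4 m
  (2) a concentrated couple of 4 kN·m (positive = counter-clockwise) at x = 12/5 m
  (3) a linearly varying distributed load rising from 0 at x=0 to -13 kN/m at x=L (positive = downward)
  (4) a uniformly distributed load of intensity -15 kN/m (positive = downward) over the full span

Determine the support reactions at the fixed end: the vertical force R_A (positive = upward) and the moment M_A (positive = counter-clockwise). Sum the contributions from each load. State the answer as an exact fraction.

R_A = -129 kN, M_A = -415 kN·m

Load 1 — applied couple M₀=-15 kN·m at a=4 m (b=L-a=2):
  R_A = 0 kN
  M_A = -M₀ = -(-15) = 15 kN·m
Load 2 — applied couple M₀=4 kN·m at a=12/5 m (b=L-a=18/5):
  R_A = 0 kN
  M_A = -M₀ = -4 kN·m
Load 3 — triangular load w₀=-13 kN/m (0→w₀ over full span):
  R_A = w₀L/2 = (-13)·6/2 = -39 kN
  M_A = w₀L²/3 = (-13)·6²/3 = -156 kN·m
Load 4 — uniform load w=-15 kN/m over full span:
  R_A = wL = (-15)·6 = -90 kN
  M_A = wL²/2 = (-15)·6²/2 = -270 kN·m
Superposition: R_A = -129 kN, M_A = -415 kN·m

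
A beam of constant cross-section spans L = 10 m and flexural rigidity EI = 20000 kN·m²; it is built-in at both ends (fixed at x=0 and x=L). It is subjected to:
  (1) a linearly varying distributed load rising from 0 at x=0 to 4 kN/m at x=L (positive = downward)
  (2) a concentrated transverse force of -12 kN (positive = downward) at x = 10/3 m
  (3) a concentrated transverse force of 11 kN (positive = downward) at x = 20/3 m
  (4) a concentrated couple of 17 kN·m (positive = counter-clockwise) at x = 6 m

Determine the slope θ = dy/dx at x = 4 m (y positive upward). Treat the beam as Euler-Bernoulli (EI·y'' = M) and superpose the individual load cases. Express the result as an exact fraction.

θ(4) = -664/703125 rad

Load 1 — triangular load w₀=4 kN/m (0→w₀ over full span):
  θ_1 = -w₀(2x(L-x)(L-2x)(x+2L)+x²(L-x)²)/(120LEI) = -4·(2·4·(10-4)·(10-2·4)·(4+2·10)+4²·(10-4)²)/(120·10·20000) = -3/6250 rad
Load 2 — point force P=-12 kN at a=10/3 m (b=L-a=20/3):
  θ_2 = Pa²(L-x)(2bL-(3b+a)(L-x))/(2L³EI)  [x>a] = (-12)·(10/3)²·(10-4)·(2·(20/3)·10-(3·(20/3)+(10/3))·(10-4))/(2·10³·20000) = 1/7500 rad
Load 3 — point force P=11 kN at a=20/3 m (b=L-a=10/3):
  θ_3 = -Pb²x(2aL-(3a+b)x)/(2L³EI)  [x≤a] = -11·(10/3)²·4·(2·(20/3)·10-(3·(20/3)+(10/3))·4)/(2·10³·20000) = -11/22500 rad
Load 4 — applied couple M₀=17 kN·m at a=6 m (b=L-a=4):
  θ_4 = (R_Ax²/2 - M_Ax)/EI  [x≤a] with R_A=306/125, M_A=136/25 = ((306/125)·4²/2 - (136/25)·4)/20000 = -17/156250 rad
Superposition: θ = Σ θ_i = -664/703125 rad ≈ -0.000944 rad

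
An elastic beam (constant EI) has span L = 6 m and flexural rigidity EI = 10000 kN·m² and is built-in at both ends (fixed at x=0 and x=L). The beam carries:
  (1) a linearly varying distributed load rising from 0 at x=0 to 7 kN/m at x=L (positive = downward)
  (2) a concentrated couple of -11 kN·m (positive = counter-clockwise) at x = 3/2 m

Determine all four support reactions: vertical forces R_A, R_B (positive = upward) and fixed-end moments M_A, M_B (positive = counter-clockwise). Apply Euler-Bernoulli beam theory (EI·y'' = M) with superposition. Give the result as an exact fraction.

R_A = 339/80 kN, M_A = 837/80 kN·m, R_B = 1341/80 kN, M_B = -1283/80 kN·m

Load 1 — triangular load w₀=7 kN/m (0→w₀ over full span):
  R_A = 3w₀L/20 = 3·7·6/20 = 63/10 kN
  M_A = w₀L²/30 = 7·6²/30 = 42/5 kN·m
  R_B = 7w₀L/20 = 7·7·6/20 = 147/10 kN
  M_B = -w₀L²/20 = -7·6²/20 = -63/5 kN·m
Load 2 — applied couple M₀=-11 kN·m at a=3/2 m (b=L-a=9/2):
  R_A = 6M₀ab/L³ = 6·(-11)·(3/2)·(9/2)/6³ = -33/16 kN
  M_A = M₀b(2a-b)/L² = (-11)·(9/2)·(2·(3/2)-(9/2))/6² = 33/16 kN·m
  R_B = -6M₀ab/L³ = -6·(-11)·(3/2)·(9/2)/6³ = 33/16 kN
  M_B = M₀a(2b-a)/L² = (-11)·(3/2)·(2·(9/2)-(3/2))/6² = -55/16 kN·m
Superposition: R_A = 339/80 kN, M_A = 837/80 kN·m, R_B = 1341/80 kN, M_B = -1283/80 kN·m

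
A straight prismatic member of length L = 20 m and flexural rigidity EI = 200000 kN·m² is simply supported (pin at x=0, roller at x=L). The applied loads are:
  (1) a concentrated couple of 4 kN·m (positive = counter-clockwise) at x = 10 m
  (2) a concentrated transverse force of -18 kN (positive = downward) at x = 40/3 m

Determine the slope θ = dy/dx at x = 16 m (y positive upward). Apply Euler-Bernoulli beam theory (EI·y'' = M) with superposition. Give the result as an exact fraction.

θ(16) = -7879/4500000 rad

Load 1 — applied couple M₀=4 kN·m at a=10 m (b=L-a=10):
  θ_1 = (M₀x²/(2L)-M₀(x-a)+C₁)/EI  [x>a] with C₁=M₀(3b²-L²)/(6L)=-10/3 = (4·16²/(2·20)-4·(16-10)+(-10/3))/200000 = -13/1500000 rad
Load 2 — point force P=-18 kN at a=40/3 m (b=L-a=20/3):
  θ_2 = -Pa(2L²-6Lx+3x²+a²)/(6LEI)  [x>a] = -(-18)·(40/3)·(2·20²-6·20·16+3·16²+(40/3)²)/(6·20·200000) = -49/28125 rad
Superposition: θ = Σ θ_i = -7879/4500000 rad ≈ -0.001751 rad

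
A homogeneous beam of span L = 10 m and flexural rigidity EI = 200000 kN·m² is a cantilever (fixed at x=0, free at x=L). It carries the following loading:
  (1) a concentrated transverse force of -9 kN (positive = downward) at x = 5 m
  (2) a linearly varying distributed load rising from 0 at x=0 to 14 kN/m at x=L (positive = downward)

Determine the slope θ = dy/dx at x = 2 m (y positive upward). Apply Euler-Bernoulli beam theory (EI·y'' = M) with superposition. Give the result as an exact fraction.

θ(2) = -5417/1500000 rad

Load 1 — point force P=-9 kN at a=5 m (b=L-a=5):
  θ_1 = -Px(2a-x)/(2EI)  [x≤a] = -(-9)·2·(2·5-2)/(2·200000) = 9/25000 rad
Load 2 — triangular load w₀=14 kN/m (0→w₀ over full span):
  θ_2 = (w₀Lx²/4-w₀L²x/3-w₀x⁴/(24L))/EI = (14·10·2²/4-14·10²·2/3-14·2⁴/(24·10))/200000 = -5957/1500000 rad
Superposition: θ = Σ θ_i = -5417/1500000 rad ≈ -0.003611 rad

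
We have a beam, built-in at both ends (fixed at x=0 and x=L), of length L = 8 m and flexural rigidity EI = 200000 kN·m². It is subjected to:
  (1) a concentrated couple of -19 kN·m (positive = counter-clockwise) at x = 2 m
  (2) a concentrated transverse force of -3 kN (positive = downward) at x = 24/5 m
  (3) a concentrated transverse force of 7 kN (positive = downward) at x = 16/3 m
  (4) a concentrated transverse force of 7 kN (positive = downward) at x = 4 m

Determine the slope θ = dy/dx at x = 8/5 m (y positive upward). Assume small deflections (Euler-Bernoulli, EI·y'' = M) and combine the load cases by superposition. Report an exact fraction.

Load 1 — applied couple M₀=-19 kN·m at a=2 m (b=L-a=6):
  θ_1 = (R_Ax²/2 - M_Ax)/EI  [x≤a] with R_A=-171/64, M_A=57/16 = ((-171/64)·(8/5)²/2 - (57/16)·(8/5))/200000 = -57/1250000 rad
Load 2 — point force P=-3 kN at a=24/5 m (b=L-a=16/5):
  θ_2 = -Pb²x(2aL-(3a+b)x)/(2L³EI)  [x≤a] = -(-3)·(16/5)²·(8/5)·(2·(24/5)·8-(3·(24/5)+(16/5))·(8/5))/(2·8³·200000) = 114/9765625 rad
Load 3 — point force P=7 kN at a=16/3 m (b=L-a=8/3):
  θ_3 = -Pb²x(2aL-(3a+b)x)/(2L³EI)  [x≤a] = -7·(8/3)²·(8/5)·(2·(16/3)·8-(3·(16/3)+(8/3))·(8/5))/(2·8³·200000) = -91/4218750 rad
Load 4 — point force P=7 kN at a=4 m (b=L-a=4):
  θ_4 = -Pb²x(2aL-(3a+b)x)/(2L³EI)  [x≤a] = -7·4²·(8/5)·(2·4·8-(3·4+4)·(8/5))/(2·8³·200000) = -21/625000 rad
Superposition: θ = Σ θ_i = -375877/4218750000 rad ≈ -0.000089 rad

θ(8/5) = -375877/4218750000 rad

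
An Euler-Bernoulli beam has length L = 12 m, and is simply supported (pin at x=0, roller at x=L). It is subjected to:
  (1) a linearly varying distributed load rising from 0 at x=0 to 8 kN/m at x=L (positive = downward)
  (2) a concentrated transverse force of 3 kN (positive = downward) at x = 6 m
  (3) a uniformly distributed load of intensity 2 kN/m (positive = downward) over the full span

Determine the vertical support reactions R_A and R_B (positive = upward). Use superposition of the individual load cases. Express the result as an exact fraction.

R_A = 59/2 kN, R_B = 91/2 kN

Load 1 — triangular load w₀=8 kN/m (0→w₀ over full span):
  R_A = w₀L/6 = 8·12/6 = 16 kN
  R_B = w₀L/3 = 8·12/3 = 32 kN
Load 2 — point force P=3 kN at a=6 m (b=L-a=6):
  R_A = Pb/L = 3·6/12 = 3/2 kN
  R_B = Pa/L = 3·6/12 = 3/2 kN
Load 3 — uniform load w=2 kN/m over full span:
  R_A = wL/2 = 2·12/2 = 12 kN
  R_B = wL/2 = 2·12/2 = 12 kN
Superposition: R_A = 59/2 kN, R_B = 91/2 kN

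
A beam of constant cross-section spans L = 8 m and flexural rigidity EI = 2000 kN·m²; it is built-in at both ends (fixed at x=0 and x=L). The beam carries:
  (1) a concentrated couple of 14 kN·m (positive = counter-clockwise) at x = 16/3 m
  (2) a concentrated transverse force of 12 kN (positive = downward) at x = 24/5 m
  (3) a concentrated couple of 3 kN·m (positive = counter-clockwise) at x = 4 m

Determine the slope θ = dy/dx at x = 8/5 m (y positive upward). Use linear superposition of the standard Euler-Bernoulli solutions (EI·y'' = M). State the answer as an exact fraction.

θ(8/5) = -11171/1562500 rad

Load 1 — applied couple M₀=14 kN·m at a=16/3 m (b=L-a=8/3):
  θ_1 = (R_Ax²/2 - M_Ax)/EI  [x≤a] with R_A=7/3, M_A=14/3 = ((7/3)·(8/5)²/2 - (14/3)·(8/5))/2000 = -7/3125 rad
Load 2 — point force P=12 kN at a=24/5 m (b=L-a=16/5):
  θ_2 = -Pb²x(2aL-(3a+b)x)/(2L³EI)  [x≤a] = -12·(16/5)²·(8/5)·(2·(24/5)·8-(3·(24/5)+(16/5))·(8/5))/(2·8³·2000) = -1824/390625 rad
Load 3 — applied couple M₀=3 kN·m at a=4 m (b=L-a=4):
  θ_3 = (R_Ax²/2 - M_Ax)/EI  [x≤a] with R_A=9/16, M_A=3/4 = ((9/16)·(8/5)²/2 - (3/4)·(8/5))/2000 = -3/12500 rad
Superposition: θ = Σ θ_i = -11171/1562500 rad ≈ -0.007149 rad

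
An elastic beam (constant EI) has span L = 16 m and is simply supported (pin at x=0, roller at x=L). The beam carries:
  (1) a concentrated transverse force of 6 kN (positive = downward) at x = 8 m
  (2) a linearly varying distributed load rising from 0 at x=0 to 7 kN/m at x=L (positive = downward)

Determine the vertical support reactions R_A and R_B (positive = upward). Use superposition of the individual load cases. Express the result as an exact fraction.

R_A = 65/3 kN, R_B = 121/3 kN

Load 1 — point force P=6 kN at a=8 m (b=L-a=8):
  R_A = Pb/L = 6·8/16 = 3 kN
  R_B = Pa/L = 6·8/16 = 3 kN
Load 2 — triangular load w₀=7 kN/m (0→w₀ over full span):
  R_A = w₀L/6 = 7·16/6 = 56/3 kN
  R_B = w₀L/3 = 7·16/3 = 112/3 kN
Superposition: R_A = 65/3 kN, R_B = 121/3 kN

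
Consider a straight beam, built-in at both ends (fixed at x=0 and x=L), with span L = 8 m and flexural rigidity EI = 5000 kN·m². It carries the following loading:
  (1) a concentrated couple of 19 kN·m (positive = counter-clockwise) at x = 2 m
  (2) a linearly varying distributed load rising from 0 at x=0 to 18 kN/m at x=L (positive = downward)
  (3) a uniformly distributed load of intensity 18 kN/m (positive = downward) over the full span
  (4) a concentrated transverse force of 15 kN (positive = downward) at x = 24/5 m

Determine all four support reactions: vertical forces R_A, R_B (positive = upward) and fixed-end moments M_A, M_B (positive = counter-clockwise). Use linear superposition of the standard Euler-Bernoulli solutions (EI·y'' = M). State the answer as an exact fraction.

Load 1 — applied couple M₀=19 kN·m at a=2 m (b=L-a=6):
  R_A = 6M₀ab/L³ = 6·19·2·6/8³ = 171/64 kN
  M_A = M₀b(2a-b)/L² = 19·6·(2·2-6)/8² = -57/16 kN·m
  R_B = -6M₀ab/L³ = -6·19·2·6/8³ = -171/64 kN
  M_B = M₀a(2b-a)/L² = 19·2·(2·6-2)/8² = 95/16 kN·m
Load 2 — triangular load w₀=18 kN/m (0→w₀ over full span):
  R_A = 3w₀L/20 = 3·18·8/20 = 108/5 kN
  M_A = w₀L²/30 = 18·8²/30 = 192/5 kN·m
  R_B = 7w₀L/20 = 7·18·8/20 = 252/5 kN
  M_B = -w₀L²/20 = -18·8²/20 = -288/5 kN·m
Load 3 — uniform load w=18 kN/m over full span:
  R_A = wL/2 = 18·8/2 = 72 kN
  M_A = wL²/12 = 18·8²/12 = 96 kN·m
  R_B = wL/2 = 18·8/2 = 72 kN
  M_B = -wL²/12 = -18·8²/12 = -96 kN·m
Load 4 — point force P=15 kN at a=24/5 m (b=L-a=16/5):
  R_A = Pb²(3a+b)/L³ = 15·(16/5)²·(3·(24/5)+(16/5))/8³ = 132/25 kN
  M_A = Pab²/L² = 15·(24/5)·(16/5)²/8² = 288/25 kN·m
  R_B = Pa²(a+3b)/L³ = 15·(24/5)²·((24/5)+3·(16/5))/8³ = 243/25 kN
  M_B = -Pa²b/L² = -15·(24/5)²·(16/5)/8² = -432/25 kN·m
Superposition: R_A = 162483/1600 kN, M_A = 56943/400 kN·m, R_B = 207117/1600 kN, M_B = -65977/400 kN·m

R_A = 162483/1600 kN, M_A = 56943/400 kN·m, R_B = 207117/1600 kN, M_B = -65977/400 kN·m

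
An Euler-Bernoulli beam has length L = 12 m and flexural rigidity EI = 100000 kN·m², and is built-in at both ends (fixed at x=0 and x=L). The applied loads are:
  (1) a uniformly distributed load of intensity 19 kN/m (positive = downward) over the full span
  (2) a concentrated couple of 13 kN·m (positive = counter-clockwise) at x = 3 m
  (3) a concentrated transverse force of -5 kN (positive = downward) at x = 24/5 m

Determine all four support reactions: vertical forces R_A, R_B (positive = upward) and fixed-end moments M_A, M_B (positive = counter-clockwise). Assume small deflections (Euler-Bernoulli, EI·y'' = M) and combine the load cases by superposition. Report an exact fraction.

R_A = 89583/800 kN, M_A = 86769/400 kN·m, R_B = 88817/800 kN, M_B = -87271/400 kN·m

Load 1 — uniform load w=19 kN/m over full span:
  R_A = wL/2 = 19·12/2 = 114 kN
  M_A = wL²/12 = 19·12²/12 = 228 kN·m
  R_B = wL/2 = 19·12/2 = 114 kN
  M_B = -wL²/12 = -19·12²/12 = -228 kN·m
Load 2 — applied couple M₀=13 kN·m at a=3 m (b=L-a=9):
  R_A = 6M₀ab/L³ = 6·13·3·9/12³ = 39/32 kN
  M_A = M₀b(2a-b)/L² = 13·9·(2·3-9)/12² = -39/16 kN·m
  R_B = -6M₀ab/L³ = -6·13·3·9/12³ = -39/32 kN
  M_B = M₀a(2b-a)/L² = 13·3·(2·9-3)/12² = 65/16 kN·m
Load 3 — point force P=-5 kN at a=24/5 m (b=L-a=36/5):
  R_A = Pb²(3a+b)/L³ = (-5)·(36/5)²·(3·(24/5)+(36/5))/12³ = -81/25 kN
  M_A = Pab²/L² = (-5)·(24/5)·(36/5)²/12² = -216/25 kN·m
  R_B = Pa²(a+3b)/L³ = (-5)·(24/5)²·((24/5)+3·(36/5))/12³ = -44/25 kN
  M_B = -Pa²b/L² = -(-5)·(24/5)²·(36/5)/12² = 144/25 kN·m
Superposition: R_A = 89583/800 kN, M_A = 86769/400 kN·m, R_B = 88817/800 kN, M_B = -87271/400 kN·m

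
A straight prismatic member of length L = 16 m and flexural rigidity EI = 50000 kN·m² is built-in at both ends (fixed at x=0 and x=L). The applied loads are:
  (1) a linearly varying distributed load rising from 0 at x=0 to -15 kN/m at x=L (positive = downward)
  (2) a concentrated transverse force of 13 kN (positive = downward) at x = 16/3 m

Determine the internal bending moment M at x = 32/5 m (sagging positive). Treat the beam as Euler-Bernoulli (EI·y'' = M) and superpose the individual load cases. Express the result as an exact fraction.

Load 1 — triangular load w₀=-15 kN/m (0→w₀ over full span):
  M_1 = 3w₀Lx/20 - w₀L²/30 - w₀x³/(6L) = 3·(-15)·16·(32/5)/20 - (-15)·16²/30 - (-15)·(32/5)³/(6·16) = -1536/25 kN·m
Load 2 — point force P=13 kN at a=16/3 m (b=L-a=32/3):
  M_2 = Pa²(a+3b)(L-x)/L³ - Pa²b/L²  [x>a] = 13·(16/3)²·((16/3)+3·(32/3))·(16-(32/5))/16³ - 13·(16/3)²·(32/3)/16² = 2288/135 kN·m
Superposition: M = Σ M_i = -30032/675 kN·m ≈ -44.491852 kN·m

M(32/5) = -30032/675 kN·m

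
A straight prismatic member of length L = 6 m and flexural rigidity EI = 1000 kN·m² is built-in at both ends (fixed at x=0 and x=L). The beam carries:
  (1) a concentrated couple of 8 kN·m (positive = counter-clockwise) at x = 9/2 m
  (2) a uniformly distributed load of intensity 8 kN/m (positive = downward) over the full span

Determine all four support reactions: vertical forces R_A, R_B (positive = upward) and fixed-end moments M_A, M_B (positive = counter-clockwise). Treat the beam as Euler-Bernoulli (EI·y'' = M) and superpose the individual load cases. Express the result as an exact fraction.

Load 1 — applied couple M₀=8 kN·m at a=9/2 m (b=L-a=3/2):
  R_A = 6M₀ab/L³ = 6·8·(9/2)·(3/2)/6³ = 3/2 kN
  M_A = M₀b(2a-b)/L² = 8·(3/2)·(2·(9/2)-(3/2))/6² = 5/2 kN·m
  R_B = -6M₀ab/L³ = -6·8·(9/2)·(3/2)/6³ = -3/2 kN
  M_B = M₀a(2b-a)/L² = 8·(9/2)·(2·(3/2)-(9/2))/6² = -3/2 kN·m
Load 2 — uniform load w=8 kN/m over full span:
  R_A = wL/2 = 8·6/2 = 24 kN
  M_A = wL²/12 = 8·6²/12 = 24 kN·m
  R_B = wL/2 = 8·6/2 = 24 kN
  M_B = -wL²/12 = -8·6²/12 = -24 kN·m
Superposition: R_A = 51/2 kN, M_A = 53/2 kN·m, R_B = 45/2 kN, M_B = -51/2 kN·m

R_A = 51/2 kN, M_A = 53/2 kN·m, R_B = 45/2 kN, M_B = -51/2 kN·m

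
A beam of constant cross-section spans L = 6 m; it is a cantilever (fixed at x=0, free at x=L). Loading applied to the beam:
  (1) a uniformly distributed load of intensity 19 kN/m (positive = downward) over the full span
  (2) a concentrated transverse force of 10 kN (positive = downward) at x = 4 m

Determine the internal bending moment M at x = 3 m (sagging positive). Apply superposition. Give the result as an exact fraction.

M(3) = -191/2 kN·m

Load 1 — uniform load w=19 kN/m over full span:
  M_1 = -w(L-x)²/2 = -19·(6-3)²/2 = -171/2 kN·m
Load 2 — point force P=10 kN at a=4 m (b=L-a=2):
  M_2 = -P(a-x)  [x≤a] = -10·(4-3) = -10 kN·m
Superposition: M = Σ M_i = -191/2 kN·m ≈ -95.500000 kN·m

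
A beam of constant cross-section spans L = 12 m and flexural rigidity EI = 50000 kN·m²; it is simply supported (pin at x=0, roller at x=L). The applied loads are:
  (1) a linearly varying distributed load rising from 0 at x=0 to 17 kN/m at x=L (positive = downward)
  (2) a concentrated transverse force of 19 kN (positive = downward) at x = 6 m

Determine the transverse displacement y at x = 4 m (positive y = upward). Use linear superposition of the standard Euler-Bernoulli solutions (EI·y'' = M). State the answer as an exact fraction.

Load 1 — triangular load w₀=17 kN/m (0→w₀ over full span):
  y_1 = -w₀x(7L⁴-10L²x²+3x⁴)/(360LEI) = -17·4·(7·12⁴-10·12²·4²+3·4⁴)/(360·12·50000) = -1088/28125 m
Load 2 — point force P=19 kN at a=6 m (b=L-a=6):
  y_2 = -Pbx(L²-b²-x²)/(6LEI)  [x≤a] = -19·6·4·(12²-6²-4²)/(6·12·50000) = -437/37500 m
Superposition: y = Σ y_i = -5663/112500 m ≈ -0.050338 m

y(4) = -5663/112500 m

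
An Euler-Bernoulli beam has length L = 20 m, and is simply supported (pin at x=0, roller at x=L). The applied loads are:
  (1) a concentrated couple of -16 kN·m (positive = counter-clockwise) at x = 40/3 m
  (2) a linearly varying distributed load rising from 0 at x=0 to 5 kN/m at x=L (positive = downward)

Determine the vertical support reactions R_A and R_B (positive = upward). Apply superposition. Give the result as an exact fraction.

R_A = 238/15 kN, R_B = 512/15 kN

Load 1 — applied couple M₀=-16 kN·m at a=40/3 m (b=L-a=20/3):
  R_A = M₀/L = (-16)/20 = -4/5 kN
  R_B = -M₀/L = -(-16)/20 = 4/5 kN
Load 2 — triangular load w₀=5 kN/m (0→w₀ over full span):
  R_A = w₀L/6 = 5·20/6 = 50/3 kN
  R_B = w₀L/3 = 5·20/3 = 100/3 kN
Superposition: R_A = 238/15 kN, R_B = 512/15 kN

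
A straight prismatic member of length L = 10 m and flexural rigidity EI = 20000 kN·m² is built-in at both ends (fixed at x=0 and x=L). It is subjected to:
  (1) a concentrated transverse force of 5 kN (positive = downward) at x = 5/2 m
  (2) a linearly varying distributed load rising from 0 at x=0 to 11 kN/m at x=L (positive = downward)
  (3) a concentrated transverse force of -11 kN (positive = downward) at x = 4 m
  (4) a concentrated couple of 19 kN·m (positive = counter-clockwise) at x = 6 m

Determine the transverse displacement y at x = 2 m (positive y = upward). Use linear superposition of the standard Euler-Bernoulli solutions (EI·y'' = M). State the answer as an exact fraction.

y(2) = -278401/120000000 m

Load 1 — point force P=5 kN at a=5/2 m (b=L-a=15/2):
  y_1 = -Pb²x²(3aL-(3a+b)x)/(6L³EI)  [x≤a] = -5·(15/2)²·2²·(3·(5/2)·10-(3·(5/2)+(15/2))·2)/(6·10³·20000) = -27/64000 m
Load 2 — triangular load w₀=11 kN/m (0→w₀ over full span):
  y_2 = -w₀x²(L-x)²(x+2L)/(120LEI) = -11·2²·(10-2)²·(2+2·10)/(120·10·20000) = -121/46875 m
Load 3 — point force P=-11 kN at a=4 m (b=L-a=6):
  y_3 = -Pb²x²(3aL-(3a+b)x)/(6L³EI)  [x≤a] = -(-11)·6²·2²·(3·4·10-(3·4+6)·2)/(6·10³·20000) = 693/625000 m
Load 4 — applied couple M₀=19 kN·m at a=6 m (b=L-a=4):
  y_4 = (R_Ax³/6 - M_Ax²/2)/EI  [x≤a] with R_A=342/125, M_A=152/25 = ((342/125)·2³/6 - (152/25)·2²/2)/20000 = -133/312500 m
Superposition: y = Σ y_i = -278401/120000000 m ≈ -0.002320 m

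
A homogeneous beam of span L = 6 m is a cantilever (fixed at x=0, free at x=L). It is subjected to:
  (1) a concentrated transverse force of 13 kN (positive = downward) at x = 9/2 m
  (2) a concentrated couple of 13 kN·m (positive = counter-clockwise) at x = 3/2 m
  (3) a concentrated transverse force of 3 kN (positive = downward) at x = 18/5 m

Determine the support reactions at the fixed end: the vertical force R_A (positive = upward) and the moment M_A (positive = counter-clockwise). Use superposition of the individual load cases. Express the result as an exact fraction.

Load 1 — point force P=13 kN at a=9/2 m (b=L-a=3/2):
  R_A = P = 13 kN
  M_A = Pa = 13·(9/2) = 117/2 kN·m
Load 2 — applied couple M₀=13 kN·m at a=3/2 m (b=L-a=9/2):
  R_A = 0 kN
  M_A = -M₀ = -13 kN·m
Load 3 — point force P=3 kN at a=18/5 m (b=L-a=12/5):
  R_A = P = 3 kN
  M_A = Pa = 3·(18/5) = 54/5 kN·m
Superposition: R_A = 16 kN, M_A = 563/10 kN·m

R_A = 16 kN, M_A = 563/10 kN·m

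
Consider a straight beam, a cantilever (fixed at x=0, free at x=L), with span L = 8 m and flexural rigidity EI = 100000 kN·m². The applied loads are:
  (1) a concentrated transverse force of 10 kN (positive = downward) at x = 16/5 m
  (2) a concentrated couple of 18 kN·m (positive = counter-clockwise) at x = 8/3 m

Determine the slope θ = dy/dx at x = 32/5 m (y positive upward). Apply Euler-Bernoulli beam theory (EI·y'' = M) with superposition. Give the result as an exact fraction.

θ(32/5) = -1/31250 rad

Load 1 — point force P=10 kN at a=16/5 m (b=L-a=24/5):
  θ_1 = -Pa²/(2EI)  [x>a] = -10·(16/5)²/(2·100000) = -8/15625 rad
Load 2 — applied couple M₀=18 kN·m at a=8/3 m (b=L-a=16/3):
  θ_2 = M₀a/EI  [x>a] = 18·(8/3)/100000 = 3/6250 rad
Superposition: θ = Σ θ_i = -1/31250 rad ≈ -0.000032 rad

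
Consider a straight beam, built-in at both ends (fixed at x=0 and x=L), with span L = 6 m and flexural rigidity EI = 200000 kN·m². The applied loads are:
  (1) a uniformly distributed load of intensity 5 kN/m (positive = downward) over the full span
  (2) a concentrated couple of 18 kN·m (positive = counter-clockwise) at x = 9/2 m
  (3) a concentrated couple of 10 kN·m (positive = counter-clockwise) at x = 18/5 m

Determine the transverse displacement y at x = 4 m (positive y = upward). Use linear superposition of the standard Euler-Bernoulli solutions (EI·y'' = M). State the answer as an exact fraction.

y(4) = -347/3000000 m

Load 1 — uniform load w=5 kN/m over full span:
  y_1 = -wx²(L-x)²/(24EI) = -5·4²·(6-4)²/(24·200000) = -1/15000 m
Load 2 — applied couple M₀=18 kN·m at a=9/2 m (b=L-a=3/2):
  y_2 = (R_Ax³/6 - M_Ax²/2)/EI  [x≤a] with R_A=27/8, M_A=45/8 = ((27/8)·4³/6 - (45/8)·4²/2)/200000 = -9/200000 m
Load 3 — applied couple M₀=10 kN·m at a=18/5 m (b=L-a=12/5):
  y_3 = (R_Ax³/6 - M_Ax²/2 - M₀(x-a)²/2)/EI  [x>a] with R_A=12/5, M_A=16/5 = ((12/5)·4³/6 - (16/5)·4²/2 - 10·(4-(18/5))²/2)/200000 = -1/250000 m
Superposition: y = Σ y_i = -347/3000000 m ≈ -0.000116 m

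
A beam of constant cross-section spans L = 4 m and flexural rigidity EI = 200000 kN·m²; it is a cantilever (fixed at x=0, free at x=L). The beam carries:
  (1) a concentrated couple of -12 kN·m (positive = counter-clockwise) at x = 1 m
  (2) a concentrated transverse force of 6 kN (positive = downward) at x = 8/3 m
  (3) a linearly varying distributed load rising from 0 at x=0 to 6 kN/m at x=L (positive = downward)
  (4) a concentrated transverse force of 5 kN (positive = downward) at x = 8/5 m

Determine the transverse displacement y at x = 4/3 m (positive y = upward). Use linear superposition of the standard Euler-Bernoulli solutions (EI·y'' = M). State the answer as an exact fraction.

y(4/3) = -30827/121500000 m

Load 1 — applied couple M₀=-12 kN·m at a=1 m (b=L-a=3):
  y_1 = M₀a(2x-a)/(2EI)  [x>a] = (-12)·1·(2·(4/3)-1)/(2·200000) = -1/20000 m
Load 2 — point force P=6 kN at a=8/3 m (b=L-a=4/3):
  y_2 = -Px²(3a-x)/(6EI)  [x≤a] = -6·(4/3)²·(3·(8/3)-(4/3))/(6·200000) = -1/16875 m
Load 3 — triangular load w₀=6 kN/m (0→w₀ over full span):
  y_3 = (w₀Lx³/12-w₀L²x²/6-w₀x⁵/(120L))/EI = (6·4·(4/3)³/12-6·4²·(4/3)²/6-6·(4/3)⁵/(120·4))/200000 = -451/3796875 m
Load 4 — point force P=5 kN at a=8/5 m (b=L-a=12/5):
  y_4 = -Px²(3a-x)/(6EI)  [x≤a] = -5·(4/3)²·(3·(8/5)-(4/3))/(6·200000) = -13/506250 m
Superposition: y = Σ y_i = -30827/121500000 m ≈ -0.000254 m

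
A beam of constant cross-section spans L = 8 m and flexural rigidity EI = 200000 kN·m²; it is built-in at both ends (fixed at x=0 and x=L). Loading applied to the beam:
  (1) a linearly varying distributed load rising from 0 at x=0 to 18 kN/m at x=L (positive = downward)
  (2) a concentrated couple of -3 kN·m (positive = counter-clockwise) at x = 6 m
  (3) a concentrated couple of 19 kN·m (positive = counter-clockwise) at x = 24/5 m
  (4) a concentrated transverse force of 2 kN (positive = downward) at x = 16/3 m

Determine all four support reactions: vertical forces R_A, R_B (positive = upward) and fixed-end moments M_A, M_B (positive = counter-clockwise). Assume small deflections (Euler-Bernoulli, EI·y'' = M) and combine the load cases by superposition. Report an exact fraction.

Load 1 — triangular load w₀=18 kN/m (0→w₀ over full span):
  R_A = 3w₀L/20 = 3·18·8/20 = 108/5 kN
  M_A = w₀L²/30 = 18·8²/30 = 192/5 kN·m
  R_B = 7w₀L/20 = 7·18·8/20 = 252/5 kN
  M_B = -w₀L²/20 = -18·8²/20 = -288/5 kN·m
Load 2 — applied couple M₀=-3 kN·m at a=6 m (b=L-a=2):
  R_A = 6M₀ab/L³ = 6·(-3)·6·2/8³ = -27/64 kN
  M_A = M₀b(2a-b)/L² = (-3)·2·(2·6-2)/8² = -15/16 kN·m
  R_B = -6M₀ab/L³ = -6·(-3)·6·2/8³ = 27/64 kN
  M_B = M₀a(2b-a)/L² = (-3)·6·(2·2-6)/8² = 9/16 kN·m
Load 3 — applied couple M₀=19 kN·m at a=24/5 m (b=L-a=16/5):
  R_A = 6M₀ab/L³ = 6·19·(24/5)·(16/5)/8³ = 171/50 kN
  M_A = M₀b(2a-b)/L² = 19·(16/5)·(2·(24/5)-(16/5))/8² = 152/25 kN·m
  R_B = -6M₀ab/L³ = -6·19·(24/5)·(16/5)/8³ = -171/50 kN
  M_B = M₀a(2b-a)/L² = 19·(24/5)·(2·(16/5)-(24/5))/8² = 57/25 kN·m
Load 4 — point force P=2 kN at a=16/3 m (b=L-a=8/3):
  R_A = Pb²(3a+b)/L³ = 2·(8/3)²·(3·(16/3)+(8/3))/8³ = 14/27 kN
  M_A = Pab²/L² = 2·(16/3)·(8/3)²/8² = 32/27 kN·m
  R_B = Pa²(a+3b)/L³ = 2·(16/3)²·((16/3)+3·(8/3))/8³ = 40/27 kN
  M_B = -Pa²b/L² = -2·(16/3)²·(8/3)/8² = -64/27 kN·m
Superposition: R_A = 1085039/43200 kN, M_A = 483059/10800 kN·m, R_B = 2111761/43200 kN, M_B = -616981/10800 kN·m

R_A = 1085039/43200 kN, M_A = 483059/10800 kN·m, R_B = 2111761/43200 kN, M_B = -616981/10800 kN·m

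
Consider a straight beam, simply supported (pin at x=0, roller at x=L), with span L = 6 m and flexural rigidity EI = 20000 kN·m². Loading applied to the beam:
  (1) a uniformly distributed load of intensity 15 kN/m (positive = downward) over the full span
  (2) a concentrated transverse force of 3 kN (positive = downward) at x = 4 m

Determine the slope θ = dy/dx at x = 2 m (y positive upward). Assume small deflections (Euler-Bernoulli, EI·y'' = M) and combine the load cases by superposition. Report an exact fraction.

Load 1 — uniform load w=15 kN/m over full span:
  θ_1 = -w(L³-6Lx²+4x³)/(24EI) = -15·(6³-6·6·2²+4·2³)/(24·20000) = -13/4000 rad
Load 2 — point force P=3 kN at a=4 m (b=L-a=2):
  θ_2 = -Pb(L²-b²-3x²)/(6LEI)  [x≤a] = -3·2·(6²-2²-3·2²)/(6·6·20000) = -1/6000 rad
Superposition: θ = Σ θ_i = -41/12000 rad ≈ -0.003417 rad

θ(2) = -41/12000 rad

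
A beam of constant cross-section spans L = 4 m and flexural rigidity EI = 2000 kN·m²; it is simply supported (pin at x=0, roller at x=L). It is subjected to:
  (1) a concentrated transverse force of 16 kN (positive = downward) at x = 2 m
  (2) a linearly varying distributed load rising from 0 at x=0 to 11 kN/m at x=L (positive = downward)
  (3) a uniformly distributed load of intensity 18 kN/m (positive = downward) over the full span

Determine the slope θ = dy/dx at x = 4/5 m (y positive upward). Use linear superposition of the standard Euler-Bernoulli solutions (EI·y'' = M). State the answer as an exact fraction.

θ(4/5) = -22094/703125 rad

Load 1 — point force P=16 kN at a=2 m (b=L-a=2):
  θ_1 = -Pb(L²-b²-3x²)/(6LEI)  [x≤a] = -16·2·(4²-2²-3·(4/5)²)/(6·4·2000) = -21/3125 rad
Load 2 — triangular load w₀=11 kN/m (0→w₀ over full span):
  θ_2 = -w₀(7L⁴-30L²x²+15x⁴)/(360LEI) = -11·(7·4⁴-30·4²·(4/5)²+15·(4/5)⁴)/(360·4·2000) = -4004/703125 rad
Load 3 — uniform load w=18 kN/m over full span:
  θ_3 = -w(L³-6Lx²+4x³)/(24EI) = -18·(4³-6·4·(4/5)²+4·(4/5)³)/(24·2000) = -297/15625 rad
Superposition: θ = Σ θ_i = -22094/703125 rad ≈ -0.031423 rad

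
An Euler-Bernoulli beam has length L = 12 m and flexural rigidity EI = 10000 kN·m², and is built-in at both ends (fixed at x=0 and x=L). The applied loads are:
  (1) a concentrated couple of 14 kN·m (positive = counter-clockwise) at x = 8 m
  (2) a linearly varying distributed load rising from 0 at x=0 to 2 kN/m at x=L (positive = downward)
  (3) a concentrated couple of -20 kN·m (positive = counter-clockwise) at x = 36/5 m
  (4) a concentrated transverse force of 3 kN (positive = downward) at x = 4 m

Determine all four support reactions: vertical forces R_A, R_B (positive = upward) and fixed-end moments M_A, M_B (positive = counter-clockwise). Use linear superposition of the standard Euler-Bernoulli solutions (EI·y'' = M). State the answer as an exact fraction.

Load 1 — applied couple M₀=14 kN·m at a=8 m (b=L-a=4):
  R_A = 6M₀ab/L³ = 6·14·8·4/12³ = 14/9 kN
  M_A = M₀b(2a-b)/L² = 14·4·(2·8-4)/12² = 14/3 kN·m
  R_B = -6M₀ab/L³ = -6·14·8·4/12³ = -14/9 kN
  M_B = M₀a(2b-a)/L² = 14·8·(2·4-8)/12² = 0 kN·m
Load 2 — triangular load w₀=2 kN/m (0→w₀ over full span):
  R_A = 3w₀L/20 = 3·2·12/20 = 18/5 kN
  M_A = w₀L²/30 = 2·12²/30 = 48/5 kN·m
  R_B = 7w₀L/20 = 7·2·12/20 = 42/5 kN
  M_B = -w₀L²/20 = -2·12²/20 = -72/5 kN·m
Load 3 — applied couple M₀=-20 kN·m at a=36/5 m (b=L-a=24/5):
  R_A = 6M₀ab/L³ = 6·(-20)·(36/5)·(24/5)/12³ = -12/5 kN
  M_A = M₀b(2a-b)/L² = (-20)·(24/5)·(2·(36/5)-(24/5))/12² = -32/5 kN·m
  R_B = -6M₀ab/L³ = -6·(-20)·(36/5)·(24/5)/12³ = 12/5 kN
  M_B = M₀a(2b-a)/L² = (-20)·(36/5)·(2·(24/5)-(36/5))/12² = -12/5 kN·m
Load 4 — point force P=3 kN at a=4 m (b=L-a=8):
  R_A = Pb²(3a+b)/L³ = 3·8²·(3·4+8)/12³ = 20/9 kN
  M_A = Pab²/L² = 3·4·8²/12² = 16/3 kN·m
  R_B = Pa²(a+3b)/L³ = 3·4²·(4+3·8)/12³ = 7/9 kN
  M_B = -Pa²b/L² = -3·4²·8/12² = -8/3 kN·m
Superposition: R_A = 224/45 kN, M_A = 66/5 kN·m, R_B = 451/45 kN, M_B = -292/15 kN·m

R_A = 224/45 kN, M_A = 66/5 kN·m, R_B = 451/45 kN, M_B = -292/15 kN·m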